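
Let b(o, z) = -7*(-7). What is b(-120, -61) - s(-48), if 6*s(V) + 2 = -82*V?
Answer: -1820/3 ≈ -606.67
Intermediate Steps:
s(V) = -1/3 - 41*V/3 (s(V) = -1/3 + (-82*V)/6 = -1/3 - 41*V/3)
b(o, z) = 49
b(-120, -61) - s(-48) = 49 - (-1/3 - 41/3*(-48)) = 49 - (-1/3 + 656) = 49 - 1*1967/3 = 49 - 1967/3 = -1820/3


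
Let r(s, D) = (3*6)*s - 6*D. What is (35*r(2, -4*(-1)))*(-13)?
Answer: -5460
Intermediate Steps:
r(s, D) = -6*D + 18*s (r(s, D) = 18*s - 6*D = -6*D + 18*s)
(35*r(2, -4*(-1)))*(-13) = (35*(-(-24)*(-1) + 18*2))*(-13) = (35*(-6*4 + 36))*(-13) = (35*(-24 + 36))*(-13) = (35*12)*(-13) = 420*(-13) = -5460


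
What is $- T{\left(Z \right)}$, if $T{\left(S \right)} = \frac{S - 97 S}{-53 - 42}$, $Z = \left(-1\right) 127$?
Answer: $\frac{12192}{95} \approx 128.34$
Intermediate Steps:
$Z = -127$
$T{\left(S \right)} = \frac{96 S}{95}$ ($T{\left(S \right)} = \frac{\left(-96\right) S}{-95} = - 96 S \left(- \frac{1}{95}\right) = \frac{96 S}{95}$)
$- T{\left(Z \right)} = - \frac{96 \left(-127\right)}{95} = \left(-1\right) \left(- \frac{12192}{95}\right) = \frac{12192}{95}$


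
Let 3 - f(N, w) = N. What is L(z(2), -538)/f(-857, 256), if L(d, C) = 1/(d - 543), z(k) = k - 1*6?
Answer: -1/470420 ≈ -2.1258e-6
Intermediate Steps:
f(N, w) = 3 - N
z(k) = -6 + k (z(k) = k - 6 = -6 + k)
L(d, C) = 1/(-543 + d)
L(z(2), -538)/f(-857, 256) = 1/((-543 + (-6 + 2))*(3 - 1*(-857))) = 1/((-543 - 4)*(3 + 857)) = 1/(-547*860) = -1/547*1/860 = -1/470420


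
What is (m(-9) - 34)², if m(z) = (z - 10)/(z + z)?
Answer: 351649/324 ≈ 1085.3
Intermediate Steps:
m(z) = (-10 + z)/(2*z) (m(z) = (-10 + z)/((2*z)) = (-10 + z)*(1/(2*z)) = (-10 + z)/(2*z))
(m(-9) - 34)² = ((½)*(-10 - 9)/(-9) - 34)² = ((½)*(-⅑)*(-19) - 34)² = (19/18 - 34)² = (-593/18)² = 351649/324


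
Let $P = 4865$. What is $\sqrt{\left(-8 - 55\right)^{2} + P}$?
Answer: $\sqrt{8834} \approx 93.989$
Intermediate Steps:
$\sqrt{\left(-8 - 55\right)^{2} + P} = \sqrt{\left(-8 - 55\right)^{2} + 4865} = \sqrt{\left(-63\right)^{2} + 4865} = \sqrt{3969 + 4865} = \sqrt{8834}$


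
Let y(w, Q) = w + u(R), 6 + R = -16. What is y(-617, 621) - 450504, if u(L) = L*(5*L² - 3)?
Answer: -504295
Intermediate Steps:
R = -22 (R = -6 - 16 = -22)
u(L) = L*(-3 + 5*L²)
y(w, Q) = -53174 + w (y(w, Q) = w - 22*(-3 + 5*(-22)²) = w - 22*(-3 + 5*484) = w - 22*(-3 + 2420) = w - 22*2417 = w - 53174 = -53174 + w)
y(-617, 621) - 450504 = (-53174 - 617) - 450504 = -53791 - 450504 = -504295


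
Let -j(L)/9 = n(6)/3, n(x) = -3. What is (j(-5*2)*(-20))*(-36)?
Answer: 6480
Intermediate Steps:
j(L) = 9 (j(L) = -(-27)/3 = -9*(-1) = 9)
(j(-5*2)*(-20))*(-36) = (9*(-20))*(-36) = -180*(-36) = 6480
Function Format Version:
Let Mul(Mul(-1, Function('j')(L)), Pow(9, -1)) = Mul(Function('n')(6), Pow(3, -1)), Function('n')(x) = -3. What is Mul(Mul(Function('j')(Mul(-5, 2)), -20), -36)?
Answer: 6480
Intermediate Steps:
Function('j')(L) = 9 (Function('j')(L) = Mul(-9, Mul(-3, Pow(3, -1))) = Mul(-9, Mul(-3, Rational(1, 3))) = Mul(-9, -1) = 9)
Mul(Mul(Function('j')(Mul(-5, 2)), -20), -36) = Mul(Mul(9, -20), -36) = Mul(-180, -36) = 6480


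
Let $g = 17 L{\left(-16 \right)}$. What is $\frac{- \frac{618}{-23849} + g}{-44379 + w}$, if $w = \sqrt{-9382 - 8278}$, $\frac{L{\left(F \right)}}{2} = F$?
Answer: $\frac{575739329202}{46970922715549} + \frac{25946476 i \sqrt{4415}}{46970922715549} \approx 0.012257 + 3.6704 \cdot 10^{-5} i$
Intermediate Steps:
$L{\left(F \right)} = 2 F$
$w = 2 i \sqrt{4415}$ ($w = \sqrt{-17660} = 2 i \sqrt{4415} \approx 132.89 i$)
$g = -544$ ($g = 17 \cdot 2 \left(-16\right) = 17 \left(-32\right) = -544$)
$\frac{- \frac{618}{-23849} + g}{-44379 + w} = \frac{- \frac{618}{-23849} - 544}{-44379 + 2 i \sqrt{4415}} = \frac{\left(-618\right) \left(- \frac{1}{23849}\right) - 544}{-44379 + 2 i \sqrt{4415}} = \frac{\frac{618}{23849} - 544}{-44379 + 2 i \sqrt{4415}} = - \frac{12973238}{23849 \left(-44379 + 2 i \sqrt{4415}\right)}$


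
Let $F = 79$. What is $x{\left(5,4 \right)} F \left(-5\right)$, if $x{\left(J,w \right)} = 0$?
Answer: $0$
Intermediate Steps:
$x{\left(5,4 \right)} F \left(-5\right) = 0 \cdot 79 \left(-5\right) = 0 \left(-5\right) = 0$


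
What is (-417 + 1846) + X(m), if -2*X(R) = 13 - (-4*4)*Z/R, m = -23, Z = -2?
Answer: 65403/46 ≈ 1421.8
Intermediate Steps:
X(R) = -13/2 + 16/R (X(R) = -(13 - -4*4*(-2)/R)/2 = -(13 - (-16*(-2))/R)/2 = -(13 - 32/R)/2 = -13/2 + 16/R)
(-417 + 1846) + X(m) = (-417 + 1846) + (-13/2 + 16/(-23)) = 1429 + (-13/2 + 16*(-1/23)) = 1429 + (-13/2 - 16/23) = 1429 - 331/46 = 65403/46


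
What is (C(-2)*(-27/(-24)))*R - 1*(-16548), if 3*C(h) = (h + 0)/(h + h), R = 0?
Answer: 16548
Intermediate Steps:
C(h) = 1/6 (C(h) = ((h + 0)/(h + h))/3 = (h/((2*h)))/3 = (h*(1/(2*h)))/3 = (1/3)*(1/2) = 1/6)
(C(-2)*(-27/(-24)))*R - 1*(-16548) = ((-27/(-24))/6)*0 - 1*(-16548) = ((-27*(-1/24))/6)*0 + 16548 = ((1/6)*(9/8))*0 + 16548 = (3/16)*0 + 16548 = 0 + 16548 = 16548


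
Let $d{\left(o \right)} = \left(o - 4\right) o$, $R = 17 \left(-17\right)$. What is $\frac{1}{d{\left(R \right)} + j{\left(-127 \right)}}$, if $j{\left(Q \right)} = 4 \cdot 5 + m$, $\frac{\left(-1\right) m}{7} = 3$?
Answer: $\frac{1}{84676} \approx 1.181 \cdot 10^{-5}$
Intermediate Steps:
$m = -21$ ($m = \left(-7\right) 3 = -21$)
$R = -289$
$d{\left(o \right)} = o \left(-4 + o\right)$ ($d{\left(o \right)} = \left(-4 + o\right) o = o \left(-4 + o\right)$)
$j{\left(Q \right)} = -1$ ($j{\left(Q \right)} = 4 \cdot 5 - 21 = 20 - 21 = -1$)
$\frac{1}{d{\left(R \right)} + j{\left(-127 \right)}} = \frac{1}{- 289 \left(-4 - 289\right) - 1} = \frac{1}{\left(-289\right) \left(-293\right) - 1} = \frac{1}{84677 - 1} = \frac{1}{84676}$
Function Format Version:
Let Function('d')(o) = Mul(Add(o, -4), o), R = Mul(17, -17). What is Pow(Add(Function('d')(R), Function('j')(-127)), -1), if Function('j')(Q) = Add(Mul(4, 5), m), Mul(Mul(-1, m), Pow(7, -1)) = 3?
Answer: Rational(1, 84676) ≈ 1.1810e-5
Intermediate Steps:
m = -21 (m = Mul(-7, 3) = -21)
R = -289
Function('d')(o) = Mul(o, Add(-4, o)) (Function('d')(o) = Mul(Add(-4, o), o) = Mul(o, Add(-4, o)))
Function('j')(Q) = -1 (Function('j')(Q) = Add(Mul(4, 5), -21) = Add(20, -21) = -1)
Pow(Add(Function('d')(R), Function('j')(-127)), -1) = Pow(Add(Mul(-289, Add(-4, -289)), -1), -1) = Pow(Add(Mul(-289, -293), -1), -1) = Pow(Add(84677, -1), -1) = Pow(84676, -1) = Rational(1, 84676)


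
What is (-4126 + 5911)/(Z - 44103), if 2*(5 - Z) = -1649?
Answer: -70/1697 ≈ -0.041249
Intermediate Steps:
Z = 1659/2 (Z = 5 - ½*(-1649) = 5 + 1649/2 = 1659/2 ≈ 829.50)
(-4126 + 5911)/(Z - 44103) = (-4126 + 5911)/(1659/2 - 44103) = 1785/(-86547/2) = 1785*(-2/86547) = -70/1697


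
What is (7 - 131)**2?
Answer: 15376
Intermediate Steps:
(7 - 131)**2 = (-124)**2 = 15376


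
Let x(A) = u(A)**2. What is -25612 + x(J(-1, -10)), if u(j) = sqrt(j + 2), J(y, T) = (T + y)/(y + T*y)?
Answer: -230501/9 ≈ -25611.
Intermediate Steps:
J(y, T) = (T + y)/(y + T*y)
u(j) = sqrt(2 + j)
x(A) = 2 + A (x(A) = (sqrt(2 + A))**2 = 2 + A)
-25612 + x(J(-1, -10)) = -25612 + (2 + (-10 - 1)/((-1)*(1 - 10))) = -25612 + (2 - 1*(-11)/(-9)) = -25612 + (2 - 1*(-1/9)*(-11)) = -25612 + (2 - 11/9) = -25612 + 7/9 = -230501/9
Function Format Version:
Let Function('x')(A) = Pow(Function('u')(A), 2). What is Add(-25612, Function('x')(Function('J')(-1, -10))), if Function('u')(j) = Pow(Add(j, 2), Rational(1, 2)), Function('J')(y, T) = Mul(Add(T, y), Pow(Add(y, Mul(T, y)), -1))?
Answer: Rational(-230501, 9) ≈ -25611.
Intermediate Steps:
Function('J')(y, T) = Mul(Pow(Add(y, Mul(T, y)), -1), Add(T, y))
Function('u')(j) = Pow(Add(2, j), Rational(1, 2))
Function('x')(A) = Add(2, A) (Function('x')(A) = Pow(Pow(Add(2, A), Rational(1, 2)), 2) = Add(2, A))
Add(-25612, Function('x')(Function('J')(-1, -10))) = Add(-25612, Add(2, Mul(Pow(-1, -1), Pow(Add(1, -10), -1), Add(-10, -1)))) = Add(-25612, Add(2, Mul(-1, Pow(-9, -1), -11))) = Add(-25612, Add(2, Mul(-1, Rational(-1, 9), -11))) = Add(-25612, Add(2, Rational(-11, 9))) = Add(-25612, Rational(7, 9)) = Rational(-230501, 9)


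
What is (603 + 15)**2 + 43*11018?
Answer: 855698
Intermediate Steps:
(603 + 15)**2 + 43*11018 = 618**2 + 473774 = 381924 + 473774 = 855698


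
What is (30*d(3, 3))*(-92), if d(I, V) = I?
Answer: -8280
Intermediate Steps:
(30*d(3, 3))*(-92) = (30*3)*(-92) = 90*(-92) = -8280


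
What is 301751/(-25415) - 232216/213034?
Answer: -35092496087/2707129555 ≈ -12.963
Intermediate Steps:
301751/(-25415) - 232216/213034 = 301751*(-1/25415) - 232216*1/213034 = -301751/25415 - 116108/106517 = -35092496087/2707129555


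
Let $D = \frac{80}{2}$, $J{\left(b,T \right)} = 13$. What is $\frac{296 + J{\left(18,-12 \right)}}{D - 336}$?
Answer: $- \frac{309}{296} \approx -1.0439$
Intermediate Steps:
$D = 40$ ($D = 80 \cdot \frac{1}{2} = 40$)
$\frac{296 + J{\left(18,-12 \right)}}{D - 336} = \frac{296 + 13}{40 - 336} = \frac{309}{-296} = 309 \left(- \frac{1}{296}\right) = - \frac{309}{296}$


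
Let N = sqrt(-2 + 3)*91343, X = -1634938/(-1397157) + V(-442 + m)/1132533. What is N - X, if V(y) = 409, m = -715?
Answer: 1302095395995256/14255192871 ≈ 91342.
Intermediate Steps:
X = 16686420497/14255192871 (X = -1634938/(-1397157) + 409/1132533 = -1634938*(-1/1397157) + 409*(1/1132533) = 1634938/1397157 + 409/1132533 = 16686420497/14255192871 ≈ 1.1705)
N = 91343 (N = sqrt(1)*91343 = 1*91343 = 91343)
N - X = 91343 - 1*16686420497/14255192871 = 91343 - 16686420497/14255192871 = 1302095395995256/14255192871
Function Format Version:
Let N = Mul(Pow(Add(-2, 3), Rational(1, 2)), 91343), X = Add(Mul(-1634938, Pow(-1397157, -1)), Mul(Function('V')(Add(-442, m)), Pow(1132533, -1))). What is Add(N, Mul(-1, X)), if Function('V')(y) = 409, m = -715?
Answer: Rational(1302095395995256, 14255192871) ≈ 91342.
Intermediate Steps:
X = Rational(16686420497, 14255192871) (X = Add(Mul(-1634938, Pow(-1397157, -1)), Mul(409, Pow(1132533, -1))) = Add(Mul(-1634938, Rational(-1, 1397157)), Mul(409, Rational(1, 1132533))) = Add(Rational(1634938, 1397157), Rational(409, 1132533)) = Rational(16686420497, 14255192871) ≈ 1.1705)
N = 91343 (N = Mul(Pow(1, Rational(1, 2)), 91343) = Mul(1, 91343) = 91343)
Add(N, Mul(-1, X)) = Add(91343, Mul(-1, Rational(16686420497, 14255192871))) = Add(91343, Rational(-16686420497, 14255192871)) = Rational(1302095395995256, 14255192871)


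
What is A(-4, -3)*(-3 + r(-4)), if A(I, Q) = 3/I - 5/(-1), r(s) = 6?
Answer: 51/4 ≈ 12.750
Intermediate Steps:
A(I, Q) = 5 + 3/I (A(I, Q) = 3/I - 5*(-1) = 3/I + 5 = 5 + 3/I)
A(-4, -3)*(-3 + r(-4)) = (5 + 3/(-4))*(-3 + 6) = (5 + 3*(-¼))*3 = (5 - ¾)*3 = (17/4)*3 = 51/4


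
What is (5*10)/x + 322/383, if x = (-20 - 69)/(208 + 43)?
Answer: -4777992/34087 ≈ -140.17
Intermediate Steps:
x = -89/251 ≈ -0.35458
(5*10)/x + 322/383 = (5*10)/(-89/251) + 322/383 = 50*(-251/89) + 322*(1/383) = -12550/89 + 322/383 = -4777992/34087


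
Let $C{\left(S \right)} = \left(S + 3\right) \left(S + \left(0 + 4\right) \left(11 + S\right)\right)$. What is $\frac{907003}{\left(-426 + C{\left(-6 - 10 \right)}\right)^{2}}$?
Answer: $\frac{907003}{1764} \approx 514.17$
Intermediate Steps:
$C{\left(S \right)} = \left(3 + S\right) \left(44 + 5 S\right)$ ($C{\left(S \right)} = \left(3 + S\right) \left(S + 4 \left(11 + S\right)\right) = \left(3 + S\right) \left(S + \left(44 + 4 S\right)\right) = \left(3 + S\right) \left(44 + 5 S\right)$)
$\frac{907003}{\left(-426 + C{\left(-6 - 10 \right)}\right)^{2}} = \frac{907003}{\left(-426 + \left(132 + 5 \left(-6 - 10\right)^{2} + 59 \left(-6 - 10\right)\right)\right)^{2}} = \frac{907003}{\left(-426 + \left(132 + 5 \left(-16\right)^{2} + 59 \left(-16\right)\right)\right)^{2}} = \frac{907003}{\left(-426 + \left(132 + 5 \cdot 256 - 944\right)\right)^{2}} = \frac{907003}{\left(-426 + \left(132 + 1280 - 944\right)\right)^{2}} = \frac{907003}{\left(-426 + 468\right)^{2}} = \frac{907003}{42^{2}} = \frac{907003}{1764}$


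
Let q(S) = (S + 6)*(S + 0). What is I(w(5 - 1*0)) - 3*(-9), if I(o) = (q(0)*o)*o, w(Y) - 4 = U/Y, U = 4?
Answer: 27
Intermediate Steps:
w(Y) = 4 + 4/Y
q(S) = S*(6 + S) (q(S) = (6 + S)*S = S*(6 + S))
I(o) = 0 (I(o) = ((0*(6 + 0))*o)*o = ((0*6)*o)*o = (0*o)*o = 0*o = 0)
I(w(5 - 1*0)) - 3*(-9) = 0 - 3*(-9) = 0 - 1*(-27) = 0 + 27 = 27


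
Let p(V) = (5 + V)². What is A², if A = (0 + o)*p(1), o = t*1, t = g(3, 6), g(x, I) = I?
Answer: 46656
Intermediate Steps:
t = 6
o = 6 (o = 6*1 = 6)
A = 216 (A = (0 + 6)*(5 + 1)² = 6*6² = 6*36 = 216)
A² = 216² = 46656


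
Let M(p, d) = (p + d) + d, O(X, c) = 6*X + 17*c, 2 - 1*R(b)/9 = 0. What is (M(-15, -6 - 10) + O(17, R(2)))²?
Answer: 130321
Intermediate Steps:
R(b) = 18 (R(b) = 18 - 9*0 = 18 + 0 = 18)
M(p, d) = p + 2*d (M(p, d) = (d + p) + d = p + 2*d)
(M(-15, -6 - 10) + O(17, R(2)))² = ((-15 + 2*(-6 - 10)) + (6*17 + 17*18))² = ((-15 + 2*(-16)) + (102 + 306))² = ((-15 - 32) + 408)² = (-47 + 408)² = 361² = 130321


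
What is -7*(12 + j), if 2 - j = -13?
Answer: -189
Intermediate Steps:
j = 15 (j = 2 - 1*(-13) = 2 + 13 = 15)
-7*(12 + j) = -7*(12 + 15) = -7*27 = -189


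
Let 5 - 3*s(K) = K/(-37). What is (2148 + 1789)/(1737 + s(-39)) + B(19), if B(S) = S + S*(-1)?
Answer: 437007/192953 ≈ 2.2648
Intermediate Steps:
B(S) = 0 (B(S) = S - S = 0)
s(K) = 5/3 + K/111 (s(K) = 5/3 - K/(3*(-37)) = 5/3 - K*(-1)/(3*37) = 5/3 - (-1)*K/111 = 5/3 + K/111)
(2148 + 1789)/(1737 + s(-39)) + B(19) = (2148 + 1789)/(1737 + (5/3 + (1/111)*(-39))) + 0 = 3937/(1737 + (5/3 - 13/37)) + 0 = 3937/(1737 + 146/111) + 0 = 3937/(192953/111) + 0 = 3937*(111/192953) + 0 = 437007/192953 + 0 = 437007/192953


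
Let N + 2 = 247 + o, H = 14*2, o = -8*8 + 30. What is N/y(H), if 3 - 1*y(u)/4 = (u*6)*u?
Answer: -211/18804 ≈ -0.011221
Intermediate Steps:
o = -34 (o = -64 + 30 = -34)
H = 28
y(u) = 12 - 24*u² (y(u) = 12 - 4*u*6*u = 12 - 4*6*u*u = 12 - 24*u²)
N = 211 (N = -2 + (247 - 34) = -2 + 213 = 211)
N/y(H) = 211/(12 - 24*28²) = 211/(12 - 24*784) = 211/(12 - 18816) = 211/(-18804) = 211*(-1/18804) = -211/18804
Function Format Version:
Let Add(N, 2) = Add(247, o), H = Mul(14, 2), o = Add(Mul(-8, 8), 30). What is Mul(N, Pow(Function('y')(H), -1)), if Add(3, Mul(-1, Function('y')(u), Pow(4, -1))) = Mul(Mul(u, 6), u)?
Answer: Rational(-211, 18804) ≈ -0.011221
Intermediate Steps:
o = -34 (o = Add(-64, 30) = -34)
H = 28
Function('y')(u) = Add(12, Mul(-24, Pow(u, 2))) (Function('y')(u) = Add(12, Mul(-4, Mul(Mul(u, 6), u))) = Add(12, Mul(-4, Mul(Mul(6, u), u))) = Add(12, Mul(-4, Mul(6, Pow(u, 2)))) = Add(12, Mul(-24, Pow(u, 2))))
N = 211 (N = Add(-2, Add(247, -34)) = Add(-2, 213) = 211)
Mul(N, Pow(Function('y')(H), -1)) = Mul(211, Pow(Add(12, Mul(-24, Pow(28, 2))), -1)) = Mul(211, Pow(Add(12, Mul(-24, 784)), -1)) = Mul(211, Pow(Add(12, -18816), -1)) = Mul(211, Pow(-18804, -1)) = Mul(211, Rational(-1, 18804)) = Rational(-211, 18804)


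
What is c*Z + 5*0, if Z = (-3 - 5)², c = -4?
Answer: -256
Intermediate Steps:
Z = 64 (Z = (-8)² = 64)
c*Z + 5*0 = -4*64 + 5*0 = -256 + 0 = -256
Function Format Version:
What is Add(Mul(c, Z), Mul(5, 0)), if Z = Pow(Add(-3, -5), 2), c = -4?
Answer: -256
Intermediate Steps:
Z = 64 (Z = Pow(-8, 2) = 64)
Add(Mul(c, Z), Mul(5, 0)) = Add(Mul(-4, 64), Mul(5, 0)) = Add(-256, 0) = -256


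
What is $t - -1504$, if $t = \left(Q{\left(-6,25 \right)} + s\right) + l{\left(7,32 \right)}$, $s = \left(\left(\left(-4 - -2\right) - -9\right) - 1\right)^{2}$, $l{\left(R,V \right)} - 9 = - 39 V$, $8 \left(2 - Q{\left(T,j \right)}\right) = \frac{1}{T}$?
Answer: $\frac{14545}{48} \approx 303.02$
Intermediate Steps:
$Q{\left(T,j \right)} = 2 - \frac{1}{8 T}$
$l{\left(R,V \right)} = 9 - 39 V$
$s = 36$ ($s = \left(\left(\left(-4 + 2\right) + 9\right) - 1\right)^{2} = \left(\left(-2 + 9\right) - 1\right)^{2} = \left(7 - 1\right)^{2} = 6^{2} = 36$)
$t = - \frac{57647}{48}$ ($t = \left(\left(2 - \frac{1}{8 \left(-6\right)}\right) + 36\right) + \left(9 - 1248\right) = \left(\left(2 - - \frac{1}{48}\right) + 36\right) + \left(9 - 1248\right) = \left(\left(2 + \frac{1}{48}\right) + 36\right) - 1239 = \left(\frac{97}{48} + 36\right) - 1239 = \frac{1825}{48} - 1239 = - \frac{57647}{48} \approx -1201.0$)
$t - -1504 = - \frac{57647}{48} - -1504 = - \frac{57647}{48} + 1504 = \frac{14545}{48}$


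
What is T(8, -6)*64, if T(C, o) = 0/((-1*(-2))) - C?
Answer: -512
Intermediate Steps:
T(C, o) = -C (T(C, o) = 0/2 - C = 0*(½) - C = 0 - C = -C)
T(8, -6)*64 = -1*8*64 = -8*64 = -512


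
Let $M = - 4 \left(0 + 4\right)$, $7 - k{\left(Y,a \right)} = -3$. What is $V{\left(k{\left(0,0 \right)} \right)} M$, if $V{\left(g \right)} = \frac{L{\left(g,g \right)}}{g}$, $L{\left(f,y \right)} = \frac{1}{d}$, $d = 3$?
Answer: $- \frac{8}{15} \approx -0.53333$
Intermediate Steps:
$L{\left(f,y \right)} = \frac{1}{3}$
$k{\left(Y,a \right)} = 10$ ($k{\left(Y,a \right)} = 7 - -3 = 7 + 3 = 10$)
$V{\left(g \right)} = \frac{1}{3 g}$
$M = -16$ ($M = \left(-4\right) 4 = -16$)
$V{\left(k{\left(0,0 \right)} \right)} M = \frac{1}{3 \cdot 10} \left(-16\right) = \frac{1}{3} \cdot \frac{1}{10} \left(-16\right) = \frac{1}{30} \left(-16\right) = - \frac{8}{15}$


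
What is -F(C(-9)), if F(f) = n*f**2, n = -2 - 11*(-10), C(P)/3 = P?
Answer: -78732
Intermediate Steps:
C(P) = 3*P
n = 108 (n = -2 + 110 = 108)
F(f) = 108*f**2
-F(C(-9)) = -108*(3*(-9))**2 = -108*(-27)**2 = -108*729 = -1*78732 = -78732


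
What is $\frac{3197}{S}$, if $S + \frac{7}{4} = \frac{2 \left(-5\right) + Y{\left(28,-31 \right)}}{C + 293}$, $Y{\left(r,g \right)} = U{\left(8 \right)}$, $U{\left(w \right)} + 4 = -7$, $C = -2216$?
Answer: $- \frac{8197108}{4459} \approx -1838.3$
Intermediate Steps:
$U{\left(w \right)} = -11$ ($U{\left(w \right)} = -4 - 7 = -11$)
$Y{\left(r,g \right)} = -11$
$S = - \frac{4459}{2564}$ ($S = - \frac{7}{4} + \frac{2 \left(-5\right) - 11}{-2216 + 293} = - \frac{7}{4} + \frac{-10 - 11}{-1923} = - \frac{7}{4} - - \frac{7}{641} = - \frac{7}{4} + \frac{7}{641} = - \frac{4459}{2564} \approx -1.7391$)
$\frac{3197}{S} = \frac{3197}{- \frac{4459}{2564}} = 3197 \left(- \frac{2564}{4459}\right) = - \frac{8197108}{4459}$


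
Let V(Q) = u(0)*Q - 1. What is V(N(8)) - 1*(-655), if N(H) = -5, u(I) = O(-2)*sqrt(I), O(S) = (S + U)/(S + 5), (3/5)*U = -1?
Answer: 654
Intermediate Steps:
U = -5/3 (U = (5/3)*(-1) = -5/3 ≈ -1.6667)
O(S) = (-5/3 + S)/(5 + S) (O(S) = (S - 5/3)/(S + 5) = (-5/3 + S)/(5 + S))
u(I) = -11*sqrt(I)/9 (u(I) = ((-5/3 - 2)/(5 - 2))*sqrt(I) = (-11/3/3)*sqrt(I) = ((1/3)*(-11/3))*sqrt(I) = -11*sqrt(I)/9)
V(Q) = -1 (V(Q) = (-11*sqrt(0)/9)*Q - 1 = (-11/9*0)*Q - 1 = 0*Q - 1 = 0 - 1 = -1)
V(N(8)) - 1*(-655) = -1 - 1*(-655) = -1 + 655 = 654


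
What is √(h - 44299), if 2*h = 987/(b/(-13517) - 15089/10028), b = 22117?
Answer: I*√895349970276431186957/141915763 ≈ 210.85*I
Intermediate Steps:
h = -22297724302/141915763 (h = (987/(22117/(-13517) - 15089/10028))/2 = (987/(22117*(-1/13517) - 15089*1/10028))/2 = (987/(-22117/13517 - 15089/10028))/2 = (987/(-425747289/135548476))/2 = (987*(-135548476/425747289))/2 = (½)*(-44595448604/141915763) = -22297724302/141915763 ≈ -157.12)
√(h - 44299) = √(-22297724302/141915763 - 44299) = √(-6309024109439/141915763) = I*√895349970276431186957/141915763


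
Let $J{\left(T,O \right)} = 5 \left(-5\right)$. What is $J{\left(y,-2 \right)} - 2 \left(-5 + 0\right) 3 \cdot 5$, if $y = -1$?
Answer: $-3750$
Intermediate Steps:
$J{\left(T,O \right)} = -25$
$J{\left(y,-2 \right)} - 2 \left(-5 + 0\right) 3 \cdot 5 = - 25 - 2 \left(-5 + 0\right) 3 \cdot 5 = - 25 \left(-2\right) \left(-5\right) 3 \cdot 5 = - 25 \cdot 10 \cdot 3 \cdot 5 = - 25 \cdot 30 \cdot 5 = \left(-25\right) 150 = -3750$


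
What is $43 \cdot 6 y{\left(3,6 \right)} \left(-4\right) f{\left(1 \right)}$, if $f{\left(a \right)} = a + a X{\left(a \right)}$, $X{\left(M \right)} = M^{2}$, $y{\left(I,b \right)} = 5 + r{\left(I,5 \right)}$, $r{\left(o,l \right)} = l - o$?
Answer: $-14448$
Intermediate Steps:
$y{\left(I,b \right)} = 10 - I$ ($y{\left(I,b \right)} = 5 - \left(-5 + I\right) = 10 - I$)
$f{\left(a \right)} = a + a^{3}$ ($f{\left(a \right)} = a + a a^{2} = a + a^{3}$)
$43 \cdot 6 y{\left(3,6 \right)} \left(-4\right) f{\left(1 \right)} = 43 \cdot 6 \left(10 - 3\right) \left(-4\right) \left(1 + 1^{3}\right) = 43 \cdot 6 \left(10 - 3\right) \left(-4\right) \left(1 + 1\right) = 43 \cdot 6 \cdot 7 \left(-4\right) 2 = 43 \cdot 42 \left(-4\right) 2 = 43 \left(-168\right) 2 = \left(-7224\right) 2 = -14448$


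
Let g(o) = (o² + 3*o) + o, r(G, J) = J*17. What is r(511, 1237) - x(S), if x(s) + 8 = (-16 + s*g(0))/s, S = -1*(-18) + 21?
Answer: 820459/39 ≈ 21037.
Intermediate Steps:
r(G, J) = 17*J
g(o) = o² + 4*o
S = 39 (S = 18 + 21 = 39)
x(s) = -8 - 16/s (x(s) = -8 + (-16 + s*(0*(4 + 0)))/s = -8 + (-16 + s*(0*4))/s = -8 + (-16 + s*0)/s = -8 + (-16 + 0)/s = -8 - 16/s)
r(511, 1237) - x(S) = 17*1237 - (-8 - 16/39) = 21029 - (-8 - 16*1/39) = 21029 - (-8 - 16/39) = 21029 - 1*(-328/39) = 21029 + 328/39 = 820459/39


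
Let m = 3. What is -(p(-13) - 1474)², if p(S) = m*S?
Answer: -2289169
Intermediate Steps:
p(S) = 3*S
-(p(-13) - 1474)² = -(3*(-13) - 1474)² = -(-39 - 1474)² = -1*(-1513)² = -1*2289169 = -2289169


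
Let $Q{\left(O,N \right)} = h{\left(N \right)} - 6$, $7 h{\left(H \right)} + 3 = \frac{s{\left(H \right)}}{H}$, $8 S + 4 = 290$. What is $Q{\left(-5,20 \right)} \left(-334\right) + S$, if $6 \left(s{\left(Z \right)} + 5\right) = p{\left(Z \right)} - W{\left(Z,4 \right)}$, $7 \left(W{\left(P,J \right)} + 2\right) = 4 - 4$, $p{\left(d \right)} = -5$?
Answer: $\frac{153721}{70} \approx 2196.0$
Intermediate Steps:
$S = \frac{143}{4}$ ($S = - \frac{1}{2} + \frac{1}{8} \cdot 290 = - \frac{1}{2} + \frac{145}{4} = \frac{143}{4} \approx 35.75$)
$W{\left(P,J \right)} = -2$ ($W{\left(P,J \right)} = -2 + \frac{4 - 4}{7} = -2 + \frac{1}{7} \cdot 0 = -2 + 0 = -2$)
$s{\left(Z \right)} = - \frac{11}{2}$ ($s{\left(Z \right)} = -5 + \frac{-5 - -2}{6} = -5 + \frac{-5 + 2}{6} = -5 + \frac{1}{6} \left(-3\right) = -5 - \frac{1}{2} = - \frac{11}{2}$)
$h{\left(H \right)} = - \frac{3}{7} - \frac{11}{14 H}$ ($h{\left(H \right)} = - \frac{3}{7} + \frac{\left(- \frac{11}{2}\right) \frac{1}{H}}{7} = - \frac{3}{7} - \frac{11}{14 H}$)
$Q{\left(O,N \right)} = -6 + \frac{-11 - 6 N}{14 N}$ ($Q{\left(O,N \right)} = \frac{-11 - 6 N}{14 N} - 6 = -6 + \frac{-11 - 6 N}{14 N}$)
$Q{\left(-5,20 \right)} \left(-334\right) + S = \frac{-11 - 1800}{14 \cdot 20} \left(-334\right) + \frac{143}{4} = \frac{1}{14} \cdot \frac{1}{20} \left(-11 - 1800\right) \left(-334\right) + \frac{143}{4} = \frac{1}{14} \cdot \frac{1}{20} \left(-1811\right) \left(-334\right) + \frac{143}{4} = \left(- \frac{1811}{280}\right) \left(-334\right) + \frac{143}{4} = \frac{302437}{140} + \frac{143}{4} = \frac{153721}{70}$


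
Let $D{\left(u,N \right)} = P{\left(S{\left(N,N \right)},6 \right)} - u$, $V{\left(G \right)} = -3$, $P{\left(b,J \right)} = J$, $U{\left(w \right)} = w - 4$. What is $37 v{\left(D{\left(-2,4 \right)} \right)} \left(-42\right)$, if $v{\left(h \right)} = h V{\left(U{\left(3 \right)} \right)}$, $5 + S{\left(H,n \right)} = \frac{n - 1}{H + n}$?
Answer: $37296$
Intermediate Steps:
$U{\left(w \right)} = -4 + w$ ($U{\left(w \right)} = w - 4 = -4 + w$)
$S{\left(H,n \right)} = -5 + \frac{-1 + n}{H + n}$ ($S{\left(H,n \right)} = -5 + \frac{n - 1}{H + n} = -5 + \frac{-1 + n}{H + n}$)
$D{\left(u,N \right)} = 6 - u$
$v{\left(h \right)} = - 3 h$ ($v{\left(h \right)} = h \left(-3\right) = - 3 h$)
$37 v{\left(D{\left(-2,4 \right)} \right)} \left(-42\right) = 37 \left(- 3 \left(6 - -2\right)\right) \left(-42\right) = 37 \left(- 3 \left(6 + 2\right)\right) \left(-42\right) = 37 \left(\left(-3\right) 8\right) \left(-42\right) = 37 \left(-24\right) \left(-42\right) = \left(-888\right) \left(-42\right) = 37296$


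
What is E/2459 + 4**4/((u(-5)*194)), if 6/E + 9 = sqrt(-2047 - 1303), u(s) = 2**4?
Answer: 67489394/818372413 - 30*I*sqrt(134)/8436829 ≈ 0.082468 - 4.1162e-5*I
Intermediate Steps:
u(s) = 16
E = 6/(-9 + 5*I*sqrt(134)) (E = 6/(-9 + sqrt(-2047 - 1303)) = 6/(-9 + sqrt(-3350)) = 6/(-9 + 5*I*sqrt(134)) ≈ -0.015739 - 0.10122*I)
E/2459 + 4**4/((u(-5)*194)) = (-54/3431 - 30*I*sqrt(134)/3431)/2459 + 4**4/((16*194)) = (-54/3431 - 30*I*sqrt(134)/3431)*(1/2459) + 256/3104 = (-54/8436829 - 30*I*sqrt(134)/8436829) + 256*(1/3104) = (-54/8436829 - 30*I*sqrt(134)/8436829) + 8/97 = 67489394/818372413 - 30*I*sqrt(134)/8436829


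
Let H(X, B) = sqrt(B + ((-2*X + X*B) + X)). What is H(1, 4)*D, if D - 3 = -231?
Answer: -228*sqrt(7) ≈ -603.23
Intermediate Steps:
D = -228 (D = 3 - 231 = -228)
H(X, B) = sqrt(B - X + B*X) (H(X, B) = sqrt(B + ((-2*X + B*X) + X)) = sqrt(B + (-X + B*X)) = sqrt(B - X + B*X))
H(1, 4)*D = sqrt(4 - 1*1 + 4*1)*(-228) = sqrt(4 - 1 + 4)*(-228) = sqrt(7)*(-228) = -228*sqrt(7)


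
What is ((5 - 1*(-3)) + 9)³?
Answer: 4913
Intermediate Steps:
((5 - 1*(-3)) + 9)³ = ((5 + 3) + 9)³ = (8 + 9)³ = 17³ = 4913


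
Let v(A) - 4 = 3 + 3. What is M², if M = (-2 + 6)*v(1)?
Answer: 1600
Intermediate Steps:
v(A) = 10 (v(A) = 4 + (3 + 3) = 4 + 6 = 10)
M = 40 (M = (-2 + 6)*10 = 4*10 = 40)
M² = 40² = 1600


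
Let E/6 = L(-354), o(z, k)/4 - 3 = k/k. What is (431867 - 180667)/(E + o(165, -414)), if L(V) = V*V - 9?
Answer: 125600/375929 ≈ 0.33411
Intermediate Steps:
o(z, k) = 16 (o(z, k) = 12 + 4*(k/k) = 12 + 4*1 = 12 + 4 = 16)
L(V) = -9 + V² (L(V) = V² - 9 = -9 + V²)
E = 751842 (E = 6*(-9 + (-354)²) = 6*(-9 + 125316) = 6*125307 = 751842)
(431867 - 180667)/(E + o(165, -414)) = (431867 - 180667)/(751842 + 16) = 251200/751858 = 251200*(1/751858) = 125600/375929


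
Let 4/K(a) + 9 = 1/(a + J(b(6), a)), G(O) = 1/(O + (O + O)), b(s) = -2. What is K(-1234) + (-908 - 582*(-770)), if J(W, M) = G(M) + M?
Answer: 36776984546972/82232535 ≈ 4.4723e+5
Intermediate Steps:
G(O) = 1/(3*O) (G(O) = 1/(O + 2*O) = 1/(3*O))
J(W, M) = M + 1/(3*M) (J(W, M) = 1/(3*M) + M = M + 1/(3*M))
K(a) = 4/(-9 + 1/(2*a + 1/(3*a))) (K(a) = 4/(-9 + 1/(a + (a + 1/(3*a)))) = 4/(-9 + 1/(2*a + 1/(3*a))))
K(-1234) + (-908 - 582*(-770)) = 4*(-1 - 6*(-1234)**2)/(3*(3 - 1*(-1234) + 18*(-1234)**2)) + (-908 - 582*(-770)) = 4*(-1 - 6*1522756)/(3*(3 + 1234 + 18*1522756)) + (-908 + 448140) = 4*(-1 - 9136536)/(3*(3 + 1234 + 27409608)) + 447232 = (4/3)*(-9136537)/27410845 + 447232 = (4/3)*(1/27410845)*(-9136537) + 447232 = -36546148/82232535 + 447232 = 36776984546972/82232535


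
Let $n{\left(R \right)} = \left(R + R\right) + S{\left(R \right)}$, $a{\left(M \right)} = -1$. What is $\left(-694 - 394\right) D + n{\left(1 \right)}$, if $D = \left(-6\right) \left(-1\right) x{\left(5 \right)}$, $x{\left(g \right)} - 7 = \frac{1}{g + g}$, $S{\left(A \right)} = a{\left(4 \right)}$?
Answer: $- \frac{231739}{5} \approx -46348.0$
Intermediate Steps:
$S{\left(A \right)} = -1$
$x{\left(g \right)} = 7 + \frac{1}{2 g}$ ($x{\left(g \right)} = 7 + \frac{1}{g + g} = 7 + \frac{1}{2 g}$)
$n{\left(R \right)} = -1 + 2 R$ ($n{\left(R \right)} = \left(R + R\right) - 1 = 2 R - 1 = -1 + 2 R$)
$D = \frac{213}{5}$ ($D = \left(-6\right) \left(-1\right) \left(7 + \frac{1}{2 \cdot 5}\right) = 6 \left(7 + \frac{1}{2} \cdot \frac{1}{5}\right) = 6 \left(7 + \frac{1}{10}\right) = 6 \cdot \frac{71}{10} = \frac{213}{5} \approx 42.6$)
$\left(-694 - 394\right) D + n{\left(1 \right)} = \left(-694 - 394\right) \frac{213}{5} + \left(-1 + 2 \cdot 1\right) = \left(-694 - 394\right) \frac{213}{5} + \left(-1 + 2\right) = \left(-1088\right) \frac{213}{5} + 1 = - \frac{231744}{5} + 1 = - \frac{231739}{5}$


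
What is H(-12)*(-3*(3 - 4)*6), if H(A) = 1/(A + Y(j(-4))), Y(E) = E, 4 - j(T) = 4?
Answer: -3/2 ≈ -1.5000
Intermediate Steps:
j(T) = 0 (j(T) = 4 - 1*4 = 4 - 4 = 0)
H(A) = 1/A (H(A) = 1/(A + 0) = 1/A)
H(-12)*(-3*(3 - 4)*6) = (-3*(3 - 4)*6)/(-12) = -(-3*(-1))*6/12 = -6/4 = -1/12*18 = -3/2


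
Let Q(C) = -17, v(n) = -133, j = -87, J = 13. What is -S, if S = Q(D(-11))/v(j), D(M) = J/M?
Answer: -17/133 ≈ -0.12782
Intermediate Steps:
D(M) = 13/M
S = 17/133 (S = -17/(-133) = -17*(-1/133) = 17/133 ≈ 0.12782)
-S = -1*17/133 = -17/133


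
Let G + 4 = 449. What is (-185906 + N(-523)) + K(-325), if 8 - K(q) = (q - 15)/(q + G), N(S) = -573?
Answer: -1118809/6 ≈ -1.8647e+5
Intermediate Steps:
G = 445 (G = -4 + 449 = 445)
K(q) = 8 - (-15 + q)/(445 + q) (K(q) = 8 - (q - 15)/(q + 445) = 8 - (-15 + q)/(445 + q))
(-185906 + N(-523)) + K(-325) = (-185906 - 573) + (3575 + 7*(-325))/(445 - 325) = -186479 + (3575 - 2275)/120 = -186479 + (1/120)*1300 = -186479 + 65/6 = -1118809/6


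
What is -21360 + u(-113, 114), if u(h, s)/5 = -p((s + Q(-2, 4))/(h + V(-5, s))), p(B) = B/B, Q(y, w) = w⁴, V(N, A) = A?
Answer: -21365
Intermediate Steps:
p(B) = 1
u(h, s) = -5 (u(h, s) = 5*(-1*1) = 5*(-1) = -5)
-21360 + u(-113, 114) = -21360 - 5 = -21365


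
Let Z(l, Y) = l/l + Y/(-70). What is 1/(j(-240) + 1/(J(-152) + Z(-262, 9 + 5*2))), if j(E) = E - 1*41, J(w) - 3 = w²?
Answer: -1617541/454528951 ≈ -0.0035587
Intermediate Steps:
Z(l, Y) = 1 - Y/70 (Z(l, Y) = 1 + Y*(-1/70) = 1 - Y/70)
J(w) = 3 + w²
j(E) = -41 + E (j(E) = E - 41 = -41 + E)
1/(j(-240) + 1/(J(-152) + Z(-262, 9 + 5*2))) = 1/((-41 - 240) + 1/((3 + (-152)²) + (1 - (9 + 5*2)/70))) = 1/(-281 + 1/((3 + 23104) + (1 - (9 + 10)/70))) = 1/(-281 + 1/(23107 + (1 - 1/70*19))) = 1/(-281 + 1/(23107 + (1 - 19/70))) = 1/(-281 + 1/(23107 + 51/70)) = 1/(-281 + 1/(1617541/70)) = 1/(-281 + 70/1617541) = 1/(-454528951/1617541) = -1617541/454528951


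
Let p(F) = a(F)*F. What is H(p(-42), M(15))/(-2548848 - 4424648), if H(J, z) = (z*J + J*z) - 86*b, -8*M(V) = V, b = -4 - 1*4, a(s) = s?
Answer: 5927/6973496 ≈ 0.00084993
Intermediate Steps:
b = -8 (b = -4 - 4 = -8)
M(V) = -V/8
p(F) = F² (p(F) = F*F = F²)
H(J, z) = 688 + 2*J*z (H(J, z) = (z*J + J*z) - 86*(-8) = (J*z + J*z) + 688 = 2*J*z + 688 = 688 + 2*J*z)
H(p(-42), M(15))/(-2548848 - 4424648) = (688 + 2*(-42)²*(-⅛*15))/(-2548848 - 4424648) = (688 + 2*1764*(-15/8))/(-6973496) = (688 - 6615)*(-1/6973496) = -5927*(-1/6973496) = 5927/6973496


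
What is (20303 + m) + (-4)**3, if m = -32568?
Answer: -12329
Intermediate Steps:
(20303 + m) + (-4)**3 = (20303 - 32568) + (-4)**3 = -12265 - 64 = -12329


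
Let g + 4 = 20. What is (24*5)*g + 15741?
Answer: 17661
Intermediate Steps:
g = 16 (g = -4 + 20 = 16)
(24*5)*g + 15741 = (24*5)*16 + 15741 = 120*16 + 15741 = 1920 + 15741 = 17661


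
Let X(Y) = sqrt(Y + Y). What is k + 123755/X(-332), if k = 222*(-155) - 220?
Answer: -34630 - 123755*I*sqrt(166)/332 ≈ -34630.0 - 4802.6*I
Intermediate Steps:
X(Y) = sqrt(2)*sqrt(Y) (X(Y) = sqrt(2*Y) = sqrt(2)*sqrt(Y))
k = -34630 (k = -34410 - 220 = -34630)
k + 123755/X(-332) = -34630 + 123755/((sqrt(2)*sqrt(-332))) = -34630 + 123755/((sqrt(2)*(2*I*sqrt(83)))) = -34630 + 123755/((2*I*sqrt(166))) = -34630 + 123755*(-I*sqrt(166)/332) = -34630 - 123755*I*sqrt(166)/332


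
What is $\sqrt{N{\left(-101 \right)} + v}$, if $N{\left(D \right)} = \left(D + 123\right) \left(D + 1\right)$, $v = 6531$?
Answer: $\sqrt{4331} \approx 65.81$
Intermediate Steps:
$N{\left(D \right)} = \left(1 + D\right) \left(123 + D\right)$ ($N{\left(D \right)} = \left(123 + D\right) \left(1 + D\right) = \left(1 + D\right) \left(123 + D\right)$)
$\sqrt{N{\left(-101 \right)} + v} = \sqrt{\left(123 + \left(-101\right)^{2} + 124 \left(-101\right)\right) + 6531} = \sqrt{\left(123 + 10201 - 12524\right) + 6531} = \sqrt{-2200 + 6531} = \sqrt{4331}$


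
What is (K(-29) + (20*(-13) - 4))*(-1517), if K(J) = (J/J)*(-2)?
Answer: 403522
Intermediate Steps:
K(J) = -2 (K(J) = 1*(-2) = -2)
(K(-29) + (20*(-13) - 4))*(-1517) = (-2 + (20*(-13) - 4))*(-1517) = (-2 + (-260 - 4))*(-1517) = (-2 - 264)*(-1517) = -266*(-1517) = 403522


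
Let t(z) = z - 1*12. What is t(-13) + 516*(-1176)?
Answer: -606841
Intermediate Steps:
t(z) = -12 + z (t(z) = z - 12 = -12 + z)
t(-13) + 516*(-1176) = (-12 - 13) + 516*(-1176) = -25 - 606816 = -606841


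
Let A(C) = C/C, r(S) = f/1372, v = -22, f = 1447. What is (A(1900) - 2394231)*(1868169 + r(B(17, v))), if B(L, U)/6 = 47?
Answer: -3068360549926225/686 ≈ -4.4728e+12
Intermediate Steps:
B(L, U) = 282 (B(L, U) = 6*47 = 282)
r(S) = 1447/1372
A(C) = 1
(A(1900) - 2394231)*(1868169 + r(B(17, v))) = (1 - 2394231)*(1868169 + 1447/1372) = -2394230*2563129315/1372 = -3068360549926225/686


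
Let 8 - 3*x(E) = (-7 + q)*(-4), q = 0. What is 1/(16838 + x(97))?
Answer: 3/50494 ≈ 5.9413e-5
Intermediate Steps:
x(E) = -20/3 (x(E) = 8/3 - (-7 + 0)*(-4)/3 = 8/3 - (-7)*(-4)/3 = 8/3 - ⅓*28 = 8/3 - 28/3 = -20/3)
1/(16838 + x(97)) = 1/(16838 - 20/3) = 1/(50494/3) = 3/50494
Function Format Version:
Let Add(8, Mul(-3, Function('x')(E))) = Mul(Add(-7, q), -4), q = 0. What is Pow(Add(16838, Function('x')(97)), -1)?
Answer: Rational(3, 50494) ≈ 5.9413e-5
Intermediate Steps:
Function('x')(E) = Rational(-20, 3) (Function('x')(E) = Add(Rational(8, 3), Mul(Rational(-1, 3), Mul(Add(-7, 0), -4))) = Add(Rational(8, 3), Mul(Rational(-1, 3), Mul(-7, -4))) = Add(Rational(8, 3), Mul(Rational(-1, 3), 28)) = Add(Rational(8, 3), Rational(-28, 3)) = Rational(-20, 3))
Pow(Add(16838, Function('x')(97)), -1) = Pow(Add(16838, Rational(-20, 3)), -1) = Pow(Rational(50494, 3), -1) = Rational(3, 50494)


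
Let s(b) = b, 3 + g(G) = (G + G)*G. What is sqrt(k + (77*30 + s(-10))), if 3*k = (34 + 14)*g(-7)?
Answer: 2*sqrt(955) ≈ 61.806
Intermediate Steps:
g(G) = -3 + 2*G**2 (g(G) = -3 + (G + G)*G = -3 + (2*G)*G = -3 + 2*G**2)
k = 1520 (k = ((34 + 14)*(-3 + 2*(-7)**2))/3 = (48*(-3 + 2*49))/3 = (48*(-3 + 98))/3 = (48*95)/3 = (1/3)*4560 = 1520)
sqrt(k + (77*30 + s(-10))) = sqrt(1520 + (77*30 - 10)) = sqrt(1520 + (2310 - 10)) = sqrt(1520 + 2300) = sqrt(3820) = 2*sqrt(955)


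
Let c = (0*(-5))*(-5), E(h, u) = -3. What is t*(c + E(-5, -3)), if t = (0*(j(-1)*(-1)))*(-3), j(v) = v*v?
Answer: 0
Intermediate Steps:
j(v) = v²
c = 0 (c = 0*(-5) = 0)
t = 0 (t = (0*((-1)²*(-1)))*(-3) = (0*(1*(-1)))*(-3) = (0*(-1))*(-3) = 0*(-3) = 0)
t*(c + E(-5, -3)) = 0*(0 - 3) = 0*(-3) = 0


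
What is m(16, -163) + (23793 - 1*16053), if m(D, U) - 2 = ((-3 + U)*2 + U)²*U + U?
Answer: -39931496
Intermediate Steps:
m(D, U) = 2 + U + U*(-6 + 3*U)² (m(D, U) = 2 + (((-3 + U)*2 + U)²*U + U) = 2 + (((-6 + 2*U) + U)²*U + U) = 2 + ((-6 + 3*U)²*U + U) = 2 + (U*(-6 + 3*U)² + U) = 2 + (U + U*(-6 + 3*U)²) = 2 + U + U*(-6 + 3*U)²)
m(16, -163) + (23793 - 1*16053) = (2 - 163 + 9*(-163)*(-2 - 163)²) + (23793 - 1*16053) = (2 - 163 + 9*(-163)*(-165)²) + (23793 - 16053) = (2 - 163 + 9*(-163)*27225) + 7740 = (2 - 163 - 39939075) + 7740 = -39939236 + 7740 = -39931496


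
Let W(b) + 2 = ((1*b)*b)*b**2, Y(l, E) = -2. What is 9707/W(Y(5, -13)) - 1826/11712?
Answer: 28415705/40992 ≈ 693.20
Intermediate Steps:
W(b) = -2 + b**4 (W(b) = -2 + ((1*b)*b)*b**2 = -2 + (b*b)*b**2 = -2 + b**2*b**2 = -2 + b**4)
9707/W(Y(5, -13)) - 1826/11712 = 9707/(-2 + (-2)**4) - 1826/11712 = 9707/(-2 + 16) - 1826*1/11712 = 9707/14 - 913/5856 = 28415705/40992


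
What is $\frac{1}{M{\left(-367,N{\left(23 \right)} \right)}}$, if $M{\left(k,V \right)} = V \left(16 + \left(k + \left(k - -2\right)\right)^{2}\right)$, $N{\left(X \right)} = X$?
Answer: $\frac{1}{12324320} \approx 8.114 \cdot 10^{-8}$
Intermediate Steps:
$M{\left(k,V \right)} = V \left(16 + \left(2 + 2 k\right)^{2}\right)$ ($M{\left(k,V \right)} = V \left(16 + \left(k + \left(k + 2\right)\right)^{2}\right) = V \left(16 + \left(k + \left(2 + k\right)\right)^{2}\right) = V \left(16 + \left(2 + 2 k\right)^{2}\right)$)
$\frac{1}{M{\left(-367,N{\left(23 \right)} \right)}} = \frac{1}{4 \cdot 23 \left(4 + \left(1 - 367\right)^{2}\right)} = \frac{1}{4 \cdot 23 \left(4 + \left(-366\right)^{2}\right)} = \frac{1}{4 \cdot 23 \left(4 + 133956\right)} = \frac{1}{4 \cdot 23 \cdot 133960} = \frac{1}{12324320}$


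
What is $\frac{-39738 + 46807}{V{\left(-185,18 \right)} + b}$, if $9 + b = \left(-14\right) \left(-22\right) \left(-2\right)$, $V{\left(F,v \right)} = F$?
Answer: $- \frac{7069}{810} \approx -8.7272$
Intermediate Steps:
$b = -625$ ($b = -9 + \left(-14\right) \left(-22\right) \left(-2\right) = -9 + 308 \left(-2\right) = -9 - 616 = -625$)
$\frac{-39738 + 46807}{V{\left(-185,18 \right)} + b} = \frac{-39738 + 46807}{-185 - 625} = \frac{7069}{-810} = 7069 \left(- \frac{1}{810}\right) = - \frac{7069}{810}$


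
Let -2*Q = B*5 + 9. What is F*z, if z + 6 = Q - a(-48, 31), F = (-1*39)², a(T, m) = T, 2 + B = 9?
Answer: 30420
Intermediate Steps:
B = 7 (B = -2 + 9 = 7)
Q = -22 (Q = -(7*5 + 9)/2 = -(35 + 9)/2 = -½*44 = -22)
F = 1521 (F = (-39)² = 1521)
z = 20 (z = -6 + (-22 - 1*(-48)) = -6 + (-22 + 48) = -6 + 26 = 20)
F*z = 1521*20 = 30420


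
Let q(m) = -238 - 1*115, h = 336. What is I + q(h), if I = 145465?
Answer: 145112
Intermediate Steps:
q(m) = -353 (q(m) = -238 - 115 = -353)
I + q(h) = 145465 - 353 = 145112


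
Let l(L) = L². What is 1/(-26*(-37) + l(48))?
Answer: 1/3266 ≈ 0.00030618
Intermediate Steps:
1/(-26*(-37) + l(48)) = 1/(-26*(-37) + 48²) = 1/(962 + 2304) = 1/3266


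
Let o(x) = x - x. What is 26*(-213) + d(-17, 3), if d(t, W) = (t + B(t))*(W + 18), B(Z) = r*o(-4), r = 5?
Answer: -5895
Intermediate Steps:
o(x) = 0
B(Z) = 0 (B(Z) = 5*0 = 0)
d(t, W) = t*(18 + W) (d(t, W) = (t + 0)*(W + 18) = t*(18 + W))
26*(-213) + d(-17, 3) = 26*(-213) - 17*(18 + 3) = -5538 - 17*21 = -5538 - 357 = -5895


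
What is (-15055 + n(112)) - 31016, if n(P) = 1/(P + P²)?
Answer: -583074575/12656 ≈ -46071.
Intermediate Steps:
(-15055 + n(112)) - 31016 = (-15055 + 1/(112*(1 + 112))) - 31016 = (-15055 + (1/112)/113) - 31016 = (-15055 + (1/112)*(1/113)) - 31016 = (-15055 + 1/12656) - 31016 = -190536079/12656 - 31016 = -583074575/12656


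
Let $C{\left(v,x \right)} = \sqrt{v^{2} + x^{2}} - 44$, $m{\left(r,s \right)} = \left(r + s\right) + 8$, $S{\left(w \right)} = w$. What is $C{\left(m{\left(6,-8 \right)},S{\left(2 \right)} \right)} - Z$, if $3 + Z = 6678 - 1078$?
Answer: $-5641 + 2 \sqrt{10} \approx -5634.7$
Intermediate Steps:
$m{\left(r,s \right)} = 8 + r + s$
$Z = 5597$ ($Z = -3 + \left(6678 - 1078\right) = -3 + 5600 = 5597$)
$C{\left(v,x \right)} = -44 + \sqrt{v^{2} + x^{2}}$
$C{\left(m{\left(6,-8 \right)},S{\left(2 \right)} \right)} - Z = \left(-44 + \sqrt{\left(8 + 6 - 8\right)^{2} + 2^{2}}\right) - 5597 = \left(-44 + \sqrt{6^{2} + 4}\right) - 5597 = \left(-44 + \sqrt{36 + 4}\right) - 5597 = \left(-44 + \sqrt{40}\right) - 5597 = \left(-44 + 2 \sqrt{10}\right) - 5597 = -5641 + 2 \sqrt{10}$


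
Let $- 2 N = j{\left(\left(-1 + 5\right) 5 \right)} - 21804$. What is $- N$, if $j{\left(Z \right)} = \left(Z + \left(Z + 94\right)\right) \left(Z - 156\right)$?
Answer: $-20014$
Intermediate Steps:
$j{\left(Z \right)} = \left(-156 + Z\right) \left(94 + 2 Z\right)$ ($j{\left(Z \right)} = \left(Z + \left(94 + Z\right)\right) \left(-156 + Z\right) = \left(94 + 2 Z\right) \left(-156 + Z\right) = \left(-156 + Z\right) \left(94 + 2 Z\right)$)
$N = 20014$ ($N = - \frac{\left(-14664 - 218 \left(-1 + 5\right) 5 + 2 \left(\left(-1 + 5\right) 5\right)^{2}\right) - 21804}{2} = - \frac{\left(-14664 - 218 \cdot 4 \cdot 5 + 2 \left(4 \cdot 5\right)^{2}\right) - 21804}{2} = - \frac{\left(-14664 - 4360 + 2 \cdot 20^{2}\right) - 21804}{2} = - \frac{\left(-14664 - 4360 + 2 \cdot 400\right) - 21804}{2} = - \frac{\left(-14664 - 4360 + 800\right) - 21804}{2} = - \frac{-18224 - 21804}{2} = \left(- \frac{1}{2}\right) \left(-40028\right) = 20014$)
$- N = \left(-1\right) 20014 = -20014$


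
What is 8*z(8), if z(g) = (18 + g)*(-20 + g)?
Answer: -2496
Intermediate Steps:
z(g) = (-20 + g)*(18 + g)
8*z(8) = 8*(-360 + 8² - 2*8) = 8*(-360 + 64 - 16) = 8*(-312) = -2496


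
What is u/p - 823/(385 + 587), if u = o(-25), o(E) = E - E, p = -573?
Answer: -823/972 ≈ -0.84671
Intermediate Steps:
o(E) = 0
u = 0
u/p - 823/(385 + 587) = 0/(-573) - 823/(385 + 587) = 0*(-1/573) - 823/972 = 0 - 823*1/972 = 0 - 823/972 = -823/972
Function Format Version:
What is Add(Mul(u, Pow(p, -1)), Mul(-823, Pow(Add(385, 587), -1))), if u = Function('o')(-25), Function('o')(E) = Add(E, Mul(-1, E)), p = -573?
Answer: Rational(-823, 972) ≈ -0.84671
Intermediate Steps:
Function('o')(E) = 0
u = 0
Add(Mul(u, Pow(p, -1)), Mul(-823, Pow(Add(385, 587), -1))) = Add(Mul(0, Pow(-573, -1)), Mul(-823, Pow(Add(385, 587), -1))) = Add(Mul(0, Rational(-1, 573)), Mul(-823, Pow(972, -1))) = Add(0, Mul(-823, Rational(1, 972))) = Add(0, Rational(-823, 972)) = Rational(-823, 972)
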